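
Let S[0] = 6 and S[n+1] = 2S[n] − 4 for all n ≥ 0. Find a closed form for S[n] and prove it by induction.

Claim: S[n] = 2^{n+1} + 4.

Base case: S[0] = 6, and 2^{0+1} + 4 = 2 + 4 = 6.
Assume S[m] = 2^{m+1} + 4 for some m ≥ 0.
Then S[m+1] = 2S[m] − 4 = 2·(2^{m+1} + 4) − 4 = 2^{m+2} + 8 − 4 = 2^{m+2} + 4.
Hence S[n] = 2^{n+1} + 4 for every n ≥ 0, by induction.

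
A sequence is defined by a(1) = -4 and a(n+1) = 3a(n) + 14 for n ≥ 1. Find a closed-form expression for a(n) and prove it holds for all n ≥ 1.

Claim: a(n) = 3^n − 7.

Base case: a(1) = -4, and 3^1 − 7 = 3 − 7 = -4.
Assume a(k) = 3^k − 7 for some k ≥ 1.
Then a(k+1) = 3a(k) + 14 = 3·(3^k − 7) + 14 = 3^{k+1} − 21 + 14 = 3^{k+1} − 7.
Hence a(n) = 3^n − 7 for every n ≥ 1, by induction.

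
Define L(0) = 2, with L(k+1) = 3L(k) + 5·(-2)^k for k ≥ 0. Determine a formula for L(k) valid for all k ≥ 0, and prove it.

Claim: L(k) = 3·3^k − (-2)^k.

Base case: L(0) = 2, and 3·3^0 − (-2)^0 = 3 − 1 = 2.
Assume L(m) = 3·3^m − (-2)^m for some m ≥ 0.
Then L(m+1) = 3L(m) + 5·(-2)^m = 3·(3·3^m − (-2)^m) + 5·(-2)^m = 3·3^{m+1} − 3·(-2)^m + 5·(-2)^m = 3·3^{m+1} + 2·(-2)^m = 3·3^{m+1} − (-2)^{m+1}.
Hence L(k) = 3·3^k − (-2)^k for every k ≥ 0, by induction.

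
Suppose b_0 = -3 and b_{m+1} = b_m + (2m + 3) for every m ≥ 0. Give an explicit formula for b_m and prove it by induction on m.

Claim: b_m = m^2 + 2m − 3.

Base case: b_0 = -3, and 0^2 + 2·0 − 3 = -3.
Assume b_r = r^2 + 2r − 3.
Then b_{r+1} = b_r + (2r + 3) = (r^2 + 2r − 3) + (2r + 3) = r^2 + 4r,
and (r+1)^2 + 2·(r+1) − 3 = r^2 + 4r.
This completes the inductive step, so b_m = m^2 + 2m − 3 for all m ≥ 0.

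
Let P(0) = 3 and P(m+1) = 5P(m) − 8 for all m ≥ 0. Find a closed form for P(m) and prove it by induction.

Claim: P(m) = 5^m + 2.

Base case: P(0) = 3, and 5^0 + 2 = 1 + 2 = 3.
Assume P(j) = 5^j + 2 for some j ≥ 0.
Then P(j+1) = 5P(j) − 8 = 5·(5^j + 2) − 8 = 5^{j+1} + 10 − 8 = 5^{j+1} + 2.
By induction, P(m) = 5^m + 2 for all m ≥ 0.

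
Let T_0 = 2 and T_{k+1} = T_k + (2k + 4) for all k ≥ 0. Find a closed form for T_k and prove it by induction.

Claim: T_k = k^2 + 3k + 2.

Base case: T_0 = 2, and 0^2 + 3·0 + 2 = 2.
Assume T_j = j^2 + 3j + 2.
Then T_{j+1} = T_j + (2j + 4) = (j^2 + 3j + 2) + (2j + 4) = j^2 + 5j + 6,
and (j+1)^2 + 3·(j+1) + 2 = j^2 + 5j + 6.
By induction, T_k = k^2 + 3k + 2 for all k ≥ 0.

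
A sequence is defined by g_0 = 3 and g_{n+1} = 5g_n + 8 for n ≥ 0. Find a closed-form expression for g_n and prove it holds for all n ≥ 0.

Claim: g_n = 5^{n+1} − 2.

Base case: g_0 = 3, and 5^{0+1} − 2 = 5 − 2 = 3.
Assume g_j = 5^{j+1} − 2 for some j ≥ 0.
Then g_{j+1} = 5g_j + 8 = 5·(5^{j+1} − 2) + 8 = 5^{j+2} − 10 + 8 = 5^{j+2} − 2.
So the formula holds for j+1, and by induction g_n = 5^{n+1} − 2 for all n ≥ 0.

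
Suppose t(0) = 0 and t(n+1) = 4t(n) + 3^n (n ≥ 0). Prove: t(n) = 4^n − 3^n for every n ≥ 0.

Base case: t(0) = 0, and 4^0 − 3^0 = 1 − 1 = 0.
Assume t(m) = 4^m − 3^m for some m ≥ 0.
Then t(m+1) = 4t(m) + 3^m = 4·(4^m − 3^m) + 3^m = 4^{m+1} − 4·3^m + 3^m = 4^{m+1} − 3·3^m = 4^{m+1} − 3^{m+1}.
Hence t(n) = 4^n − 3^n for every n ≥ 0, by induction.

t(n) = 4^n − 3^n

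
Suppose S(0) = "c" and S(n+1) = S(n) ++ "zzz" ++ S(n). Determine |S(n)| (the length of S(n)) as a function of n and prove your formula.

Claim: |S(n)| = 2^{n+2} − 3.

Base case: |S(0)| = 1, and 2^{0+2} − 3 = 1.
Assume |S(k)| = 2^{k+2} − 3.
Then |S(k+1)| = |S(k)| + 3 + |S(k)| = 2|S(k)| + 3 = 2(2^{k+2} − 3) + 3 = 2^{k+3} − 6 + 3 = 2^{k+3} − 3.
By induction, |S(n)| = 2^{n+2} − 3 for all n ≥ 0.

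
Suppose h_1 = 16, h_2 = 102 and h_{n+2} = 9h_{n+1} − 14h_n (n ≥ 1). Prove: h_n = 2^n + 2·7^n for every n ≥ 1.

Base cases: h_1 = 16 and 2^1 + 2·7^1 = 16; h_2 = 102 and 2^2 + 2·7^2 = 102.
Assume h_j = 2^j + 2·7^j for all 1 ≤ j ≤ k, where k ≥ 2.
Then h_{k+1} = 9h_k − 14h_{k−1} = 9·(2^k + 2·7^k) − 14·(2^{k−1} + 2·7^{k−1}) = (9·2 − 14)2^{k−1} + 2·(9·7 − 14)7^{k−1} = 4·2^{k−1} + 98·7^{k−1} = 2^{k+1} + 2·7^{k+1}.
Hence h_n = 2^n + 2·7^n for every n ≥ 1, by strong induction.

h_n = 2^n + 2·7^n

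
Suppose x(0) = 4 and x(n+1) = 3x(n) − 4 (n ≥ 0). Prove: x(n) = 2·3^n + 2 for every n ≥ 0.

Base case: x(0) = 4, and 2·3^0 + 2 = 2 + 2 = 4.
Assume x(k) = 2·3^k + 2 for some k ≥ 0.
Then x(k+1) = 3x(k) − 4 = 3·(2·3^k + 2) − 4 = 6·3^k + 6 − 4 = 2·3^{k+1} + 2.
By induction, x(n) = 2·3^n + 2 for all n ≥ 0.

x(n) = 2·3^n + 2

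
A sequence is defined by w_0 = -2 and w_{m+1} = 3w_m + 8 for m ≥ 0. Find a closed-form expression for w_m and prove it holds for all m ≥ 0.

Claim: w_m = 2·3^m − 4.

Base case: w_0 = -2, and 2·3^0 − 4 = 2 − 4 = -2.
Assume w_j = 2·3^j − 4 for some j ≥ 0.
Then w_{j+1} = 3w_j + 8 = 3·(2·3^j − 4) + 8 = 6·3^j − 12 + 8 = 2·3^{j+1} − 4.
Hence w_m = 2·3^m − 4 for every m ≥ 0, by induction.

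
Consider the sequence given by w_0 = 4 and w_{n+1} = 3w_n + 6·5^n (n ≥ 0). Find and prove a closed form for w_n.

Claim: w_n = 3^n + 3·5^n.

Base case: w_0 = 4, and 3^0 + 3·5^0 = 1 + 3 = 4.
Assume w_m = 3^m + 3·5^m for some m ≥ 0.
Then w_{m+1} = 3w_m + 6·5^m = 3·(3^m + 3·5^m) + 6·5^m = 3^{m+1} + 9·5^m + 6·5^m = 3^{m+1} + 15·5^m = 3^{m+1} + 3·5^{m+1}.
So the formula holds for m+1, and by induction w_n = 3^n + 3·5^n for all n ≥ 0.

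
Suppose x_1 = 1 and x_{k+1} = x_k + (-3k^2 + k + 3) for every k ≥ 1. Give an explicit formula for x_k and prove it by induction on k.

Claim: x_k = -k^3 + 2k^2 + 2k − 2.

Base case: x_1 = 1, and -1^3 + 2·1^2 + 2·1 − 2 = 1.
Assume x_m = -m^3 + 2m^2 + 2m − 2.
Then x_{m+1} = x_m + (-3m^2 + m + 3) = (-m^3 + 2m^2 + 2m − 2) + (-3m^2 + m + 3) = -m^3 − m^2 + 3m + 1,
and -(m+1)^3 + 2·(m+1)^2 + 2·(m+1) − 2 = -m^3 − m^2 + 3m + 1.
By induction, x_k = -k^3 + 2k^2 + 2k − 2 for all k ≥ 1.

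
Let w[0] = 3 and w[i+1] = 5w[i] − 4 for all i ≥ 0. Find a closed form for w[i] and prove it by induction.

Claim: w[i] = 2·5^i + 1.

Base case: w[0] = 3, and 2·5^0 + 1 = 2 + 1 = 3.
Assume w[j] = 2·5^j + 1 for some j ≥ 0.
Then w[j+1] = 5w[j] − 4 = 5·(2·5^j + 1) − 4 = 10·5^j + 5 − 4 = 2·5^{j+1} + 1.
This completes the inductive step, so w[i] = 2·5^i + 1 for all i ≥ 0.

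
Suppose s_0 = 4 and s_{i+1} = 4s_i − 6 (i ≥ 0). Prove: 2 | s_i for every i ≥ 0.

Base case: s_0 = 4 = 2·2, so 2 | s_0.
Assume 2 | s_j, so s_j = 2t for some integer t.
Then s_{j+1} = 4s_j − 6 = 4·(2t) − 6 = 2(4t − 3), so 2 | s_{j+1}.
Hence 2 | s_i for every i ≥ 0, by induction.

2 | s_i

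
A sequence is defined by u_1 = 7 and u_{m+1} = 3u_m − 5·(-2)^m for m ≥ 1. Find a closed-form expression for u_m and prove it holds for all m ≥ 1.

Claim: u_m = 3·3^m + (-2)^m.

Base case: u_1 = 7, and 3·3^1 + (-2)^1 = 9 − 2 = 7.
Assume u_r = 3·3^r + (-2)^r for some r ≥ 1.
Then u_{r+1} = 3u_r − 5·(-2)^r = 3·(3·3^r + (-2)^r) − 5·(-2)^r = 3·3^{r+1} + 3·(-2)^r − 5·(-2)^r = 3·3^{r+1} − 2·(-2)^r = 3·3^{r+1} + (-2)^{r+1}.
By induction, u_m = 3·3^m + (-2)^m for all m ≥ 1.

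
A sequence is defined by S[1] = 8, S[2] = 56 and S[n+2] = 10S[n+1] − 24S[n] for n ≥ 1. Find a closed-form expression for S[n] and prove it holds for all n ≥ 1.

Claim: S[n] = 2·6^n − 4^n.

Base cases: S[1] = 8 and 2·6^1 − 4^1 = 8; S[2] = 56 and 2·6^2 − 4^2 = 56.
Assume S[j] = 2·6^j − 4^j for all 1 ≤ j ≤ m, where m ≥ 2.
Then S[m+1] = 10S[m] − 24S[m−1] = 10·(2·6^m − 4^m) − 24·(2·6^{m−1} − 4^{m−1}) = 2·(10·6 − 24)6^{m−1} − (10·4 − 24)4^{m−1} = 72·6^{m−1} − 16·4^{m−1} = 2·6^{m+1} − 4^{m+1}.
So the formula holds for m+1, and by strong induction S[n] = 2·6^n − 4^n for all n ≥ 1.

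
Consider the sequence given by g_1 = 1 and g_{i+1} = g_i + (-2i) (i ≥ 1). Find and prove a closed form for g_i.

Claim: g_i = -i^2 + i + 1.

Base case: g_1 = 1, and -1^2 + 1 + 1 = 1.
Assume g_m = -m^2 + m + 1.
Then g_{m+1} = g_m + (-2m) = (-m^2 + m + 1) + (-2m) = -m^2 − m + 1,
and -(m+1)^2 + (m+1) + 1 = -m^2 − m + 1.
By induction, g_i = -i^2 + i + 1 for all i ≥ 1.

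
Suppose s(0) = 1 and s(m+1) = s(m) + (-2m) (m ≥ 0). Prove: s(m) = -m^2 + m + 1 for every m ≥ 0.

Base case: s(0) = 1, and -0^2 + 0 + 1 = 1.
Assume s(k) = -k^2 + k + 1.
Then s(k+1) = s(k) + (-2k) = (-k^2 + k + 1) + (-2k) = -k^2 − k + 1,
and -(k+1)^2 + (k+1) + 1 = -k^2 − k + 1.
Hence s(m) = -m^2 + m + 1 for every m ≥ 0, by induction.

s(m) = -m^2 + m + 1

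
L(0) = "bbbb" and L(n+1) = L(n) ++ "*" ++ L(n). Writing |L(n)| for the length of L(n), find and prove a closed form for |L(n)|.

Claim: |L(n)| = 5·2^n − 1.

Base case: |L(0)| = 4, and 5·2^0 − 1 = 4.
Assume |L(m)| = 5·2^m − 1.
Then |L(m+1)| = |L(m)| + 1 + |L(m)| = 2|L(m)| + 1 = 2(5·2^m − 1) + 1 = 5·2^{m+1} − 2 + 1 = 5·2^{m+1} − 1.
Hence |L(n)| = 5·2^n − 1 for every n ≥ 0, by induction.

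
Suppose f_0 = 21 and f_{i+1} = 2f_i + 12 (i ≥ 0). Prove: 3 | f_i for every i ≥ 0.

Base case: f_0 = 21 = 3·7, so 3 | f_0.
Assume 3 | f_m, so f_m = 3t for some integer t.
Then f_{m+1} = 2f_m + 12 = 2·(3t) + 12 = 3(2t + 4), so 3 | f_{m+1}.
By induction, 3 | f_i for all i ≥ 0.

3 | f_i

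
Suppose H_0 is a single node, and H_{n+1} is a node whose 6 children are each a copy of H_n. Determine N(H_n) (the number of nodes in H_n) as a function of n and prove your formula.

Claim: N(H_n) = (6^{n+1} − 1)/5.

Base case: N(H_0) = 1, and (6^{0+1} − 1)/5 = 1.
Assume N(H_k) = (6^{k+1} − 1)/5.
Then N(H_{k+1}) = 1 + 6N(H_k) = 1 + 6·(6^{k+1} − 1)/5 = 1 + (6^{k+2} − 6)/5 = (5 + 6^{k+2} − 6)/5 = (6^{k+2} − 1)/5.
Hence N(H_n) = (6^{n+1} − 1)/5 for every n ≥ 0, by induction.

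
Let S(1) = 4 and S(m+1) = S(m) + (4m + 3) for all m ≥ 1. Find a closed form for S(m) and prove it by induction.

Claim: S(m) = 2m^2 + m + 1.

Base case: S(1) = 4, and 2·1^2 + 1 + 1 = 4.
Assume S(j) = 2j^2 + j + 1.
Then S(j+1) = S(j) + (4j + 3) = (2j^2 + j + 1) + (4j + 3) = 2j^2 + 5j + 4,
and 2·(j+1)^2 + (j+1) + 1 = 2j^2 + 5j + 4.
By induction, S(m) = 2m^2 + m + 1 for all m ≥ 1.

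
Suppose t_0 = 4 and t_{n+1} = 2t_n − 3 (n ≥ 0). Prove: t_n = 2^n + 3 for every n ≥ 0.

Base case: t_0 = 4, and 2^0 + 3 = 1 + 3 = 4.
Assume t_m = 2^m + 3 for some m ≥ 0.
Then t_{m+1} = 2t_m − 3 = 2·(2^m + 3) − 3 = 2^{m+1} + 6 − 3 = 2^{m+1} + 3.
Hence t_n = 2^n + 3 for every n ≥ 0, by induction.

t_n = 2^n + 3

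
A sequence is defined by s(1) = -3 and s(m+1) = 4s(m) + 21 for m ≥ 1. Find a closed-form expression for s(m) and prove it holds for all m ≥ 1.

Claim: s(m) = 4^m − 7.

Base case: s(1) = -3, and 4^1 − 7 = 4 − 7 = -3.
Assume s(j) = 4^j − 7 for some j ≥ 1.
Then s(j+1) = 4s(j) + 21 = 4·(4^j − 7) + 21 = 4^{j+1} − 28 + 21 = 4^{j+1} − 7.
By induction, s(m) = 4^m − 7 for all m ≥ 1.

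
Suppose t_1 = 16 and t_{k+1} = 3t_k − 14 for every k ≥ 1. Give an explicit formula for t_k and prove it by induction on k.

Claim: t_k = 3^{k+1} + 7.

Base case: t_1 = 16, and 3^{1+1} + 7 = 9 + 7 = 16.
Assume t_m = 3^{m+1} + 7 for some m ≥ 1.
Then t_{m+1} = 3t_m − 14 = 3·(3^{m+1} + 7) − 14 = 3^{m+2} + 21 − 14 = 3^{m+2} + 7.
So the formula holds for m+1, and by induction t_k = 3^{k+1} + 7 for all k ≥ 1.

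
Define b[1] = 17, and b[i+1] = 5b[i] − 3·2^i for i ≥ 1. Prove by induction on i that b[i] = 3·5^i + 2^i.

Base case: b[1] = 17, and 3·5^1 + 2^1 = 15 + 2 = 17.
Assume b[k] = 3·5^k + 2^k for some k ≥ 1.
Then b[k+1] = 5b[k] − 3·2^k = 5·(3·5^k + 2^k) − 3·2^k = 3·5^{k+1} + 5·2^k − 3·2^k = 3·5^{k+1} + 2·2^k = 3·5^{k+1} + 2^{k+1}.
Hence b[i] = 3·5^i + 2^i for every i ≥ 1, by induction.

b[i] = 3·5^i + 2^i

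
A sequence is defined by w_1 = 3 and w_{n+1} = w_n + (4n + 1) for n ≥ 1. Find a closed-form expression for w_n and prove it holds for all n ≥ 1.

Claim: w_n = 2n^2 − n + 2.

Base case: w_1 = 3, and 2·1^2 − 1 + 2 = 3.
Assume w_k = 2k^2 − k + 2.
Then w_{k+1} = w_k + (4k + 1) = (2k^2 − k + 2) + (4k + 1) = 2k^2 + 3k + 3,
and 2·(k+1)^2 − (k+1) + 2 = 2k^2 + 3k + 3.
Hence w_n = 2n^2 − n + 2 for every n ≥ 1, by induction.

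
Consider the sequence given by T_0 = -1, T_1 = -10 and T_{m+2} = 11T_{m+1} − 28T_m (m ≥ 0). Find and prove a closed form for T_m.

Claim: T_m = 4^m − 2·7^m.

Base cases: T_0 = -1 and 4^0 − 2·7^0 = -1; T_1 = -10 and 4^1 − 2·7^1 = -10.
Assume T_j = 4^j − 2·7^j for all 0 ≤ j ≤ r, where r ≥ 1.
Then T_{r+1} = 11T_r − 28T_{r−1} = 11·(4^r − 2·7^r) − 28·(4^{r−1} − 2·7^{r−1}) = (11·4 − 28)4^{r−1} − 2·(11·7 − 28)7^{r−1} = 16·4^{r−1} − 98·7^{r−1} = 4^{r+1} − 2·7^{r+1}.
This completes the inductive step, so T_m = 4^m − 2·7^m for all m ≥ 0.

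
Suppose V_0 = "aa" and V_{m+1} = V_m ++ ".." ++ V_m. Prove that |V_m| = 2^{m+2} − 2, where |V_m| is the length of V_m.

Base case: |V_0| = 2, and 2^{0+2} − 2 = 2.
Assume |V_r| = 2^{r+2} − 2.
Then |V_{r+1}| = |V_r| + 2 + |V_r| = 2|V_r| + 2 = 2(2^{r+2} − 2) + 2 = 2^{r+3} − 4 + 2 = 2^{r+3} − 2.
By induction, |V_m| = 2^{m+2} − 2 for all m ≥ 0.

|V_m| = 2^{m+2} − 2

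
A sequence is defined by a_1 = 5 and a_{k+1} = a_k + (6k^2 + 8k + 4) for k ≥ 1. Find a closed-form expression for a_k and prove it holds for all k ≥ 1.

Claim: a_k = 2k^3 + k^2 + k + 1.

Base case: a_1 = 5, and 2·1^3 + 1^2 + 1 + 1 = 5.
Assume a_m = 2m^3 + m^2 + m + 1.
Then a_{m+1} = a_m + (6m^2 + 8m + 4) = (2m^3 + m^2 + m + 1) + (6m^2 + 8m + 4) = 2m^3 + 7m^2 + 9m + 5,
and 2·(m+1)^3 + (m+1)^2 + (m+1) + 1 = 2m^3 + 7m^2 + 9m + 5.
This completes the inductive step, so a_k = 2k^3 + k^2 + k + 1 for all k ≥ 1.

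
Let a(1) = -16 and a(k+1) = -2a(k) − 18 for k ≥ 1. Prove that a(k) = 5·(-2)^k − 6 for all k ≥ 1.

Base case: a(1) = -16, and 5·(-2)^1 − 6 = -10 − 6 = -16.
Assume a(j) = 5·(-2)^j − 6 for some j ≥ 1.
Then a(j+1) = -2a(j) − 18 = -2·(5·(-2)^j − 6) − 18 = -10·(-2)^j + 12 − 18 = 5·(-2)^{j+1} − 6.
Hence a(k) = 5·(-2)^k − 6 for every k ≥ 1, by induction.

a(k) = 5·(-2)^k − 6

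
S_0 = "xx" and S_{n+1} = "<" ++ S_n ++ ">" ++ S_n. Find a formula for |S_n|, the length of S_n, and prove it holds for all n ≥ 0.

Claim: |S_n| = 2^{n+2} − 2.

Base case: |S_0| = 2, and 2^{0+2} − 2 = 2.
Assume |S_j| = 2^{j+2} − 2.
Then |S_{j+1}| = 1 + |S_j| + 1 + |S_j| = 2|S_j| + 2 = 2(2^{j+2} − 2) + 2 = 2^{j+3} − 4 + 2 = 2^{j+3} − 2.
Hence |S_n| = 2^{n+2} − 2 for every n ≥ 0, by induction.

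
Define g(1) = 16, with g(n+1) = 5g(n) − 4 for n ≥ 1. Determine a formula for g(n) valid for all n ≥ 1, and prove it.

Claim: g(n) = 3·5^n + 1.

Base case: g(1) = 16, and 3·5^1 + 1 = 15 + 1 = 16.
Assume g(m) = 3·5^m + 1 for some m ≥ 1.
Then g(m+1) = 5g(m) − 4 = 5·(3·5^m + 1) − 4 = 15·5^m + 5 − 4 = 3·5^{m+1} + 1.
So the formula holds for m+1, and by induction g(n) = 3·5^n + 1 for all n ≥ 1.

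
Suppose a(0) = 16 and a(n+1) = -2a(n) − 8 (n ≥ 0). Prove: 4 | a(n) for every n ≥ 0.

Base case: a(0) = 16 = 4·4, so 4 | a(0).
Assume 4 | a(j), so a(j) = 4t for some integer t.
Then a(j+1) = -2a(j) − 8 = -2·(4t) − 8 = 4(-2t − 2), so 4 | a(j+1).
So the property holds for j+1, and by induction 4 | a(n) for all n ≥ 0.

4 | a(n)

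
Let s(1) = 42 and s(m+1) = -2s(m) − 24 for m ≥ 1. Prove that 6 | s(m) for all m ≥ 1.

Base case: s(1) = 42 = 6·7, so 6 | s(1).
Assume 6 | s(r), so s(r) = 6t for some integer t.
Then s(r+1) = -2s(r) − 24 = -2·(6t) − 24 = 6(-2t − 4), so 6 | s(r+1).
By induction, 6 | s(m) for all m ≥ 1.

6 | s(m)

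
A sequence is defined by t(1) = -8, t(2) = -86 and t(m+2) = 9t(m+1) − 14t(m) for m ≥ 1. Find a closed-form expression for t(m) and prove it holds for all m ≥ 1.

Claim: t(m) = 3·2^m − 2·7^m.

Base cases: t(1) = -8 and 3·2^1 − 2·7^1 = -8; t(2) = -86 and 3·2^2 − 2·7^2 = -86.
Assume t(j) = 3·2^j − 2·7^j for all 1 ≤ j ≤ r, where r ≥ 2.
Then t(r+1) = 9t(r) − 14t(r−1) = 9·(3·2^r − 2·7^r) − 14·(3·2^{r−1} − 2·7^{r−1}) = 3·(9·2 − 14)2^{r−1} − 2·(9·7 − 14)7^{r−1} = 12·2^{r−1} − 98·7^{r−1} = 3·2^{r+1} − 2·7^{r+1}.
So the formula holds for r+1, and by strong induction t(m) = 3·2^m − 2·7^m for all m ≥ 1.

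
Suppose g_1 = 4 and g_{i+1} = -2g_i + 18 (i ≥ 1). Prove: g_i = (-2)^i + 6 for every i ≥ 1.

Base case: g_1 = 4, and (-2)^1 + 6 = -2 + 6 = 4.
Assume g_r = (-2)^r + 6 for some r ≥ 1.
Then g_{r+1} = -2g_r + 18 = -2·((-2)^r + 6) + 18 = -2·(-2)^r − 12 + 18 = (-2)^{r+1} + 6.
Hence g_i = (-2)^i + 6 for every i ≥ 1, by induction.

g_i = (-2)^i + 6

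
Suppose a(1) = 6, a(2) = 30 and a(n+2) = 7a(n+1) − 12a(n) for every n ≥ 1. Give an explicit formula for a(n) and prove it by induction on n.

Claim: a(n) = 3·4^n − 2·3^n.

Base cases: a(1) = 6 and 3·4^1 − 2·3^1 = 6; a(2) = 30 and 3·4^2 − 2·3^2 = 30.
Assume a(j) = 3·4^j − 2·3^j for all 1 ≤ j ≤ m, where m ≥ 2.
Then a(m+1) = 7a(m) − 12a(m−1) = 7·(3·4^m − 2·3^m) − 12·(3·4^{m−1} − 2·3^{m−1}) = 3·(7·4 − 12)4^{m−1} − 2·(7·3 − 12)3^{m−1} = 48·4^{m−1} − 18·3^{m−1} = 3·4^{m+1} − 2·3^{m+1}.
Hence a(n) = 3·4^n − 2·3^n for every n ≥ 1, by strong induction.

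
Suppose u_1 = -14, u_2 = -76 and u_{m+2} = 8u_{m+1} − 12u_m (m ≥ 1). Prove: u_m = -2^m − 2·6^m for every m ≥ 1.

Base cases: u_1 = -14 and -2^1 − 2·6^1 = -14; u_2 = -76 and -2^2 − 2·6^2 = -76.
Assume u_j = -2^j − 2·6^j for all 1 ≤ j ≤ k, where k ≥ 2.
Then u_{k+1} = 8u_k − 12u_{k−1} = 8·(-2^k − 2·6^k) − 12·(-2^{k−1} − 2·6^{k−1}) = -(8·2 − 12)2^{k−1} − 2·(8·6 − 12)6^{k−1} = -4·2^{k−1} − 72·6^{k−1} = -2^{k+1} − 2·6^{k+1}.
So the formula holds for k+1, and by strong induction u_m = -2^m − 2·6^m for all m ≥ 1.

u_m = -2^m − 2·6^m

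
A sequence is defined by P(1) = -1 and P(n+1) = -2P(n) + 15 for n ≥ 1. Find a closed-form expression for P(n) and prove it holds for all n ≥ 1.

Claim: P(n) = 3·(-2)^n + 5.

Base case: P(1) = -1, and 3·(-2)^1 + 5 = -6 + 5 = -1.
Assume P(j) = 3·(-2)^j + 5 for some j ≥ 1.
Then P(j+1) = -2P(j) + 15 = -2·(3·(-2)^j + 5) + 15 = -6·(-2)^j − 10 + 15 = 3·(-2)^{j+1} + 5.
This completes the inductive step, so P(n) = 3·(-2)^n + 5 for all n ≥ 1.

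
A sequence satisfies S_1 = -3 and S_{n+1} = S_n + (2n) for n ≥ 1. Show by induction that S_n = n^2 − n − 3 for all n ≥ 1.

Base case: S_1 = -3, and 1^2 − 1 − 3 = -3.
Assume S_r = r^2 − r − 3.
Then S_{r+1} = S_r + (2r) = (r^2 − r − 3) + (2r) = r^2 + r − 3,
and (r+1)^2 − (r+1) − 3 = r^2 + r − 3.
This completes the inductive step, so S_n = n^2 − n − 3 for all n ≥ 1.

S_n = n^2 − n − 3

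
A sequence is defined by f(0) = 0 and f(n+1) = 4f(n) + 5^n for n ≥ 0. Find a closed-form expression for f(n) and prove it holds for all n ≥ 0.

Claim: f(n) = -4^n + 5^n.

Base case: f(0) = 0, and -4^0 + 5^0 = -1 + 1 = 0.
Assume f(j) = -4^j + 5^j for some j ≥ 0.
Then f(j+1) = 4f(j) + 5^j = 4·(-4^j + 5^j) + 5^j = -4^{j+1} + 4·5^j + 5^j = -4^{j+1} + 5·5^j = -4^{j+1} + 5^{j+1}.
By induction, f(n) = -4^n + 5^n for all n ≥ 0.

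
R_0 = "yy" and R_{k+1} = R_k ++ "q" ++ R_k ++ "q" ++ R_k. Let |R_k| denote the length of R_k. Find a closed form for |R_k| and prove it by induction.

Claim: |R_k| = 3^{k+1} − 1.

Base case: |R_0| = 2, and 3^{0+1} − 1 = 2.
Assume |R_m| = 3^{m+1} − 1.
Then |R_{m+1}| = 3|R_m| + 2 = 3(3^{m+1} − 1) + 2 = 3^{m+2} − 3 + 2 = 3^{m+2} − 1.
This completes the inductive step, so |R_k| = 3^{k+1} − 1 for all k ≥ 0.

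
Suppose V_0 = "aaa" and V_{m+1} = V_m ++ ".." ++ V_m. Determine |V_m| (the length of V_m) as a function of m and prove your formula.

Claim: |V_m| = 5·2^m − 2.

Base case: |V_0| = 3, and 5·2^0 − 2 = 3.
Assume |V_j| = 5·2^j − 2.
Then |V_{j+1}| = |V_j| + 2 + |V_j| = 2|V_j| + 2 = 2(5·2^j − 2) + 2 = 5·2^{j+1} − 4 + 2 = 5·2^{j+1} − 2.
Hence |V_m| = 5·2^m − 2 for every m ≥ 0, by induction.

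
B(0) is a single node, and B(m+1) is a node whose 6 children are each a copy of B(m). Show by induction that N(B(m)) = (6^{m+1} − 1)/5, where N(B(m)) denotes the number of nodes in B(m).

Base case: N(B(0)) = 1, and (6^{0+1} − 1)/5 = 1.
Assume N(B(j)) = (6^{j+1} − 1)/5.
Then N(B(j+1)) = 1 + 6N(B(j)) = 1 + 6·(6^{j+1} − 1)/5 = 1 + (6^{j+2} − 6)/5 = (5 + 6^{j+2} − 6)/5 = (6^{j+2} − 1)/5.
This completes the inductive step, so N(B(m)) = (6^{m+1} − 1)/5 for all m ≥ 0.

N(B(m)) = (6^{m+1} − 1)/5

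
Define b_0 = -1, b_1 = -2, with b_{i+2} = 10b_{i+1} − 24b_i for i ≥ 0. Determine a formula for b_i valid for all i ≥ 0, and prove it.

Claim: b_i = 6^i − 2·4^i.

Base cases: b_0 = -1 and 6^0 − 2·4^0 = -1; b_1 = -2 and 6^1 − 2·4^1 = -2.
Assume b_j = 6^j − 2·4^j for all 0 ≤ j ≤ m, where m ≥ 1.
Then b_{m+1} = 10b_m − 24b_{m−1} = 10·(6^m − 2·4^m) − 24·(6^{m−1} − 2·4^{m−1}) = (10·6 − 24)6^{m−1} − 2·(10·4 − 24)4^{m−1} = 36·6^{m−1} − 32·4^{m−1} = 6^{m+1} − 2·4^{m+1}.
This completes the inductive step, so b_i = 6^i − 2·4^i for all i ≥ 0.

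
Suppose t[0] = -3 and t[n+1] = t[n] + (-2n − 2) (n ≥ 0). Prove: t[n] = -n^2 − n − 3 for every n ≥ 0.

Base case: t[0] = -3, and -0^2 − 0 − 3 = -3.
Assume t[k] = -k^2 − k − 3.
Then t[k+1] = t[k] + (-2k − 2) = (-k^2 − k − 3) + (-2k − 2) = -k^2 − 3k − 5,
and -(k+1)^2 − (k+1) − 3 = -k^2 − 3k − 5.
Hence t[n] = -n^2 − n − 3 for every n ≥ 0, by induction.

t[n] = -n^2 − n − 3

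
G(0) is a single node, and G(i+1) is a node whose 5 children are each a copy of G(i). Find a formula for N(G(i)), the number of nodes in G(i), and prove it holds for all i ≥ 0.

Claim: N(G(i)) = (5^{i+1} − 1)/4.

Base case: N(G(0)) = 1, and (5^{0+1} − 1)/4 = 1.
Assume N(G(k)) = (5^{k+1} − 1)/4.
Then N(G(k+1)) = 1 + 5N(G(k)) = 1 + 5·(5^{k+1} − 1)/4 = 1 + (5^{k+2} − 5)/4 = (4 + 5^{k+2} − 5)/4 = (5^{k+2} − 1)/4.
This completes the inductive step, so N(G(i)) = (5^{i+1} − 1)/4 for all i ≥ 0.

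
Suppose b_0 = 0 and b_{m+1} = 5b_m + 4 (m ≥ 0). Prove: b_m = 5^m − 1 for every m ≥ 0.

Base case: b_0 = 0, and 5^0 − 1 = 1 − 1 = 0.
Assume b_k = 5^k − 1 for some k ≥ 0.
Then b_{k+1} = 5b_k + 4 = 5·(5^k − 1) + 4 = 5^{k+1} − 5 + 4 = 5^{k+1} − 1.
Hence b_m = 5^m − 1 for every m ≥ 0, by induction.

b_m = 5^m − 1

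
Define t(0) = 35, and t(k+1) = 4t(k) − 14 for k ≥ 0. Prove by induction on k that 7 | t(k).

Base case: t(0) = 35 = 7·5, so 7 | t(0).
Assume 7 | t(j), so t(j) = 7s for some integer s.
Then t(j+1) = 4t(j) − 14 = 4·(7s) − 14 = 7(4s − 2), so 7 | t(j+1).
By induction, 7 | t(k) for all k ≥ 0.

7 | t(k)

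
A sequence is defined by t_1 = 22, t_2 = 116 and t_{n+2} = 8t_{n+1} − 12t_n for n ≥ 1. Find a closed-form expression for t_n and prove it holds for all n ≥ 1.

Claim: t_n = 3·6^n + 2·2^n.

Base cases: t_1 = 22 and 3·6^1 + 2·2^1 = 22; t_2 = 116 and 3·6^2 + 2·2^2 = 116.
Assume t_i = 3·6^i + 2·2^i for all 1 ≤ i ≤ j, where j ≥ 2.
Then t_{j+1} = 8t_j − 12t_{j−1} = 8·(3·6^j + 2·2^j) − 12·(3·6^{j−1} + 2·2^{j−1}) = 3·(8·6 − 12)6^{j−1} + 2·(8·2 − 12)2^{j−1} = 108·6^{j−1} + 8·2^{j−1} = 3·6^{j+1} + 2·2^{j+1}.
So the formula holds for j+1, and by strong induction t_n = 3·6^n + 2·2^n for all n ≥ 1.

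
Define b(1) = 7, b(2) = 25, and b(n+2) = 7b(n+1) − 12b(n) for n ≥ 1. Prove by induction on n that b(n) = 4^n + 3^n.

Base cases: b(1) = 7 and 4^1 + 3^1 = 7; b(2) = 25 and 4^2 + 3^2 = 25.
Assume b(j) = 4^j + 3^j for all 1 ≤ j ≤ r, where r ≥ 2.
Then b(r+1) = 7b(r) − 12b(r−1) = 7·(4^r + 3^r) − 12·(4^{r−1} + 3^{r−1}) = (7·4 − 12)4^{r−1} + (7·3 − 12)3^{r−1} = 16·4^{r−1} + 9·3^{r−1} = 4^{r+1} + 3^{r+1}.
Hence b(n) = 4^n + 3^n for every n ≥ 1, by strong induction.

b(n) = 4^n + 3^n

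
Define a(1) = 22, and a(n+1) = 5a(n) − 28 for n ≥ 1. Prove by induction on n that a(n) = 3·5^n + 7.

Base case: a(1) = 22, and 3·5^1 + 7 = 15 + 7 = 22.
Assume a(m) = 3·5^m + 7 for some m ≥ 1.
Then a(m+1) = 5a(m) − 28 = 5·(3·5^m + 7) − 28 = 15·5^m + 35 − 28 = 3·5^{m+1} + 7.
Hence a(n) = 3·5^n + 7 for every n ≥ 1, by induction.

a(n) = 3·5^n + 7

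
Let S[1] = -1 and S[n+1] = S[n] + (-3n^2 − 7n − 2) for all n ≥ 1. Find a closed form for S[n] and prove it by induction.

Claim: S[n] = -n^3 − 2n^2 + n + 1.

Base case: S[1] = -1, and -1^3 − 2·1^2 + 1 + 1 = -1.
Assume S[r] = -r^3 − 2r^2 + r + 1.
Then S[r+1] = S[r] + (-3r^2 − 7r − 2) = (-r^3 − 2r^2 + r + 1) + (-3r^2 − 7r − 2) = -r^3 − 5r^2 − 6r − 1,
and -(r+1)^3 − 2·(r+1)^2 + (r+1) + 1 = -r^3 − 5r^2 − 6r − 1.
Hence S[n] = -n^3 − 2n^2 + n + 1 for every n ≥ 1, by induction.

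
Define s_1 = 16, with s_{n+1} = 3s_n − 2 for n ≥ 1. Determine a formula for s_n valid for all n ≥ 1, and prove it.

Claim: s_n = 5·3^n + 1.

Base case: s_1 = 16, and 5·3^1 + 1 = 15 + 1 = 16.
Assume s_j = 5·3^j + 1 for some j ≥ 1.
Then s_{j+1} = 3s_j − 2 = 3·(5·3^j + 1) − 2 = 15·3^j + 3 − 2 = 5·3^{j+1} + 1.
This completes the inductive step, so s_n = 5·3^n + 1 for all n ≥ 1.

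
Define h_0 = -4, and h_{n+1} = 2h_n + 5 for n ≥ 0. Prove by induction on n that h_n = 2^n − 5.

Base case: h_0 = -4, and 2^0 − 5 = 1 − 5 = -4.
Assume h_j = 2^j − 5 for some j ≥ 0.
Then h_{j+1} = 2h_j + 5 = 2·(2^j − 5) + 5 = 2^{j+1} − 10 + 5 = 2^{j+1} − 5.
So the formula holds for j+1, and by induction h_n = 2^n − 5 for all n ≥ 0.

h_n = 2^n − 5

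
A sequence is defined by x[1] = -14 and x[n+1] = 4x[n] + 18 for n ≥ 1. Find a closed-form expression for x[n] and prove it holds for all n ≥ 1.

Claim: x[n] = -2·4^n − 6.

Base case: x[1] = -14, and -2·4^1 − 6 = -8 − 6 = -14.
Assume x[r] = -2·4^r − 6 for some r ≥ 1.
Then x[r+1] = 4x[r] + 18 = 4·(-2·4^r − 6) + 18 = -8·4^r − 24 + 18 = -2·4^{r+1} − 6.
By induction, x[n] = -2·4^n − 6 for all n ≥ 1.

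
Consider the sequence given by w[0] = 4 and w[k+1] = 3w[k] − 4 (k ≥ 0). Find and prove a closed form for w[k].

Claim: w[k] = 2·3^k + 2.

Base case: w[0] = 4, and 2·3^0 + 2 = 2 + 2 = 4.
Assume w[m] = 2·3^m + 2 for some m ≥ 0.
Then w[m+1] = 3w[m] − 4 = 3·(2·3^m + 2) − 4 = 6·3^m + 6 − 4 = 2·3^{m+1} + 2.
So the formula holds for m+1, and by induction w[k] = 2·3^k + 2 for all k ≥ 0.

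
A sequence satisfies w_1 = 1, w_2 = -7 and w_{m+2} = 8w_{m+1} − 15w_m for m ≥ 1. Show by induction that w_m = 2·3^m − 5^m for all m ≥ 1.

Base cases: w_1 = 1 and 2·3^1 − 5^1 = 1; w_2 = -7 and 2·3^2 − 5^2 = -7.
Assume w_i = 2·3^i − 5^i for all 1 ≤ i ≤ j, where j ≥ 2.
Then w_{j+1} = 8w_j − 15w_{j−1} = 8·(2·3^j − 5^j) − 15·(2·3^{j−1} − 5^{j−1}) = 2·(8·3 − 15)3^{j−1} − (8·5 − 15)5^{j−1} = 18·3^{j−1} − 25·5^{j−1} = 2·3^{j+1} − 5^{j+1}.
This completes the inductive step, so w_m = 2·3^m − 5^m for all m ≥ 1.

w_m = 2·3^m − 5^m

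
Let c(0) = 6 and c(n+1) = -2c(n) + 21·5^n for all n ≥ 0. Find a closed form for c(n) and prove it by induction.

Claim: c(n) = 3·(-2)^n + 3·5^n.

Base case: c(0) = 6, and 3·(-2)^0 + 3·5^0 = 3 + 3 = 6.
Assume c(j) = 3·(-2)^j + 3·5^j for some j ≥ 0.
Then c(j+1) = -2c(j) + 21·5^j = -2·(3·(-2)^j + 3·5^j) + 21·5^j = 3·(-2)^{j+1} − 6·5^j + 21·5^j = 3·(-2)^{j+1} + 15·5^j = 3·(-2)^{j+1} + 3·5^{j+1}.
So the formula holds for j+1, and by induction c(n) = 3·(-2)^n + 3·5^n for all n ≥ 0.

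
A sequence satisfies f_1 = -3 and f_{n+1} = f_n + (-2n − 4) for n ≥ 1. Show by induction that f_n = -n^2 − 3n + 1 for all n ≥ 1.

Base case: f_1 = -3, and -1^2 − 3·1 + 1 = -3.
Assume f_r = -r^2 − 3r + 1.
Then f_{r+1} = f_r + (-2r − 4) = (-r^2 − 3r + 1) + (-2r − 4) = -r^2 − 5r − 3,
and -(r+1)^2 − 3·(r+1) + 1 = -r^2 − 5r − 3.
Hence f_n = -n^2 − 3n + 1 for every n ≥ 1, by induction.

f_n = -n^2 − 3n + 1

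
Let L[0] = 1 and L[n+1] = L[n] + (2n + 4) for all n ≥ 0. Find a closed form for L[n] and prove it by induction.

Claim: L[n] = n^2 + 3n + 1.

Base case: L[0] = 1, and 0^2 + 3·0 + 1 = 1.
Assume L[r] = r^2 + 3r + 1.
Then L[r+1] = L[r] + (2r + 4) = (r^2 + 3r + 1) + (2r + 4) = r^2 + 5r + 5,
and (r+1)^2 + 3·(r+1) + 1 = r^2 + 5r + 5.
By induction, L[n] = n^2 + 3n + 1 for all n ≥ 0.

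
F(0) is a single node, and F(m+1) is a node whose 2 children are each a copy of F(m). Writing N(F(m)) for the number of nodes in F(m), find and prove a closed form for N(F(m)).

Claim: N(F(m)) = 2^{m+1} − 1.

Base case: N(F(0)) = 1, and 2^{0+1} − 1 = 1.
Assume N(F(j)) = 2^{j+1} − 1.
Then N(F(j+1)) = 1 + 2N(F(j)) = 1 + 2(2^{j+1} − 1) = 2^{j+2} − 2 + 1 = 2^{j+2} − 1.
By induction, N(F(m)) = 2^{m+1} − 1 for all m ≥ 0.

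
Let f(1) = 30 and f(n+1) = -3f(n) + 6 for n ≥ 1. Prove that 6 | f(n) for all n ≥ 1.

Base case: f(1) = 30 = 6·5, so 6 | f(1).
Assume 6 | f(j), so f(j) = 6t for some integer t.
Then f(j+1) = -3f(j) + 6 = -3·(6t) + 6 = 6(-3t + 1), so 6 | f(j+1).
So the property holds for j+1, and by induction 6 | f(n) for all n ≥ 1.

6 | f(n)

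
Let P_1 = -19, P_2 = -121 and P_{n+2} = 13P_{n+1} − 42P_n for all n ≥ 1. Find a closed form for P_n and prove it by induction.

Claim: P_n = -7^n − 2·6^n.

Base cases: P_1 = -19 and -7^1 − 2·6^1 = -19; P_2 = -121 and -7^2 − 2·6^2 = -121.
Assume P_i = -7^i − 2·6^i for all 1 ≤ i ≤ j, where j ≥ 2.
Then P_{j+1} = 13P_j − 42P_{j−1} = 13·(-7^j − 2·6^j) − 42·(-7^{j−1} − 2·6^{j−1}) = -(13·7 − 42)7^{j−1} − 2·(13·6 − 42)6^{j−1} = -49·7^{j−1} − 72·6^{j−1} = -7^{j+1} − 2·6^{j+1}.
By strong induction, P_n = -7^n − 2·6^n for all n ≥ 1.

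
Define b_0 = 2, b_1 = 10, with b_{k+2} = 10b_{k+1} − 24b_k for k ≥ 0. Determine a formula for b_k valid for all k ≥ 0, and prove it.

Claim: b_k = 4^k + 6^k.

Base cases: b_0 = 2 and 4^0 + 6^0 = 2; b_1 = 10 and 4^1 + 6^1 = 10.
Assume b_j = 4^j + 6^j for all 0 ≤ j ≤ r, where r ≥ 1.
Then b_{r+1} = 10b_r − 24b_{r−1} = 10·(4^r + 6^r) − 24·(4^{r−1} + 6^{r−1}) = (10·4 − 24)4^{r−1} + (10·6 − 24)6^{r−1} = 16·4^{r−1} + 36·6^{r−1} = 4^{r+1} + 6^{r+1}.
By strong induction, b_k = 4^k + 6^k for all k ≥ 0.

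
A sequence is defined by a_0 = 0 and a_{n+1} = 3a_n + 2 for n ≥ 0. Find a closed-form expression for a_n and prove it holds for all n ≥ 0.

Claim: a_n = 3^n − 1.

Base case: a_0 = 0, and 3^0 − 1 = 1 − 1 = 0.
Assume a_k = 3^k − 1 for some k ≥ 0.
Then a_{k+1} = 3a_k + 2 = 3·(3^k − 1) + 2 = 3^{k+1} − 3 + 2 = 3^{k+1} − 1.
Hence a_n = 3^n − 1 for every n ≥ 0, by induction.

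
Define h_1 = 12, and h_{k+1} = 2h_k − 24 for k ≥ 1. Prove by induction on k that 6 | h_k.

Base case: h_1 = 12 = 6·2, so 6 | h_1.
Assume 6 | h_r, so h_r = 6t for some integer t.
Then h_{r+1} = 2h_r − 24 = 2·(6t) − 24 = 6(2t − 4), so 6 | h_{r+1}.
This completes the inductive step, so 6 | h_k for all k ≥ 1.

6 | h_k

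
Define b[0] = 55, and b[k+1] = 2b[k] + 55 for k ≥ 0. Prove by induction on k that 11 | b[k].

Base case: b[0] = 55 = 11·5, so 11 | b[0].
Assume 11 | b[j], so b[j] = 11t for some integer t.
Then b[j+1] = 2b[j] + 55 = 2·(11t) + 55 = 11(2t + 5), so 11 | b[j+1].
So the property holds for j+1, and by induction 11 | b[k] for all k ≥ 0.

11 | b[k]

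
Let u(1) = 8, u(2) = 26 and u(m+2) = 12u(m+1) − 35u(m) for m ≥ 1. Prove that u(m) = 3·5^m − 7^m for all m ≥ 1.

Base cases: u(1) = 8 and 3·5^1 − 7^1 = 8; u(2) = 26 and 3·5^2 − 7^2 = 26.
Assume u(j) = 3·5^j − 7^j for all 1 ≤ j ≤ r, where r ≥ 2.
Then u(r+1) = 12u(r) − 35u(r−1) = 12·(3·5^r − 7^r) − 35·(3·5^{r−1} − 7^{r−1}) = 3·(12·5 − 35)5^{r−1} − (12·7 − 35)7^{r−1} = 75·5^{r−1} − 49·7^{r−1} = 3·5^{r+1} − 7^{r+1}.
By strong induction, u(m) = 3·5^m − 7^m for all m ≥ 1.

u(m) = 3·5^m − 7^m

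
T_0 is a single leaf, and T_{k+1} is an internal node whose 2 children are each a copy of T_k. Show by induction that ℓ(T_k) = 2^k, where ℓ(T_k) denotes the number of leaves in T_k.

Base case: ℓ(T_0) = 1, and 2^0 = 1.
Assume ℓ(T_r) = 2^r.
Then ℓ(T_{r+1}) = 2·ℓ(T_r) = 2·2^r = 2^{r+1}.
By induction, ℓ(T_k) = 2^k for all k ≥ 0.

ℓ(T_k) = 2^k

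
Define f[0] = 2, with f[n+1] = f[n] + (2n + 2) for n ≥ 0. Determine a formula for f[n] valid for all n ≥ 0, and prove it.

Claim: f[n] = n^2 + n + 2.

Base case: f[0] = 2, and 0^2 + 0 + 2 = 2.
Assume f[j] = j^2 + j + 2.
Then f[j+1] = f[j] + (2j + 2) = (j^2 + j + 2) + (2j + 2) = j^2 + 3j + 4,
and (j+1)^2 + (j+1) + 2 = j^2 + 3j + 4.
By induction, f[n] = n^2 + n + 2 for all n ≥ 0.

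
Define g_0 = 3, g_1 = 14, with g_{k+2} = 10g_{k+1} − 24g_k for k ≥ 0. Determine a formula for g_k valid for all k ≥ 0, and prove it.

Claim: g_k = 2·4^k + 6^k.

Base cases: g_0 = 3 and 2·4^0 + 6^0 = 3; g_1 = 14 and 2·4^1 + 6^1 = 14.
Assume g_j = 2·4^j + 6^j for all 0 ≤ j ≤ r, where r ≥ 1.
Then g_{r+1} = 10g_r − 24g_{r−1} = 10·(2·4^r + 6^r) − 24·(2·4^{r−1} + 6^{r−1}) = 2·(10·4 − 24)4^{r−1} + (10·6 − 24)6^{r−1} = 32·4^{r−1} + 36·6^{r−1} = 2·4^{r+1} + 6^{r+1}.
Hence g_k = 2·4^k + 6^k for every k ≥ 0, by strong induction.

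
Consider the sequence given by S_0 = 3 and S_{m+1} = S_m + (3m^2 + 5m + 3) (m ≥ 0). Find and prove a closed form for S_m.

Claim: S_m = m^3 + m^2 + m + 3.

Base case: S_0 = 3, and 0^3 + 0^2 + 0 + 3 = 3.
Assume S_r = r^3 + r^2 + r + 3.
Then S_{r+1} = S_r + (3r^2 + 5r + 3) = (r^3 + r^2 + r + 3) + (3r^2 + 5r + 3) = r^3 + 4r^2 + 6r + 6,
and (r+1)^3 + (r+1)^2 + (r+1) + 3 = r^3 + 4r^2 + 6r + 6.
By induction, S_m = m^3 + m^2 + m + 3 for all m ≥ 0.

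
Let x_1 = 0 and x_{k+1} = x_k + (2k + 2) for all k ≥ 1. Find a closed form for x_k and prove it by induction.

Claim: x_k = k^2 + k − 2.

Base case: x_1 = 0, and 1^2 + 1 − 2 = 0.
Assume x_j = j^2 + j − 2.
Then x_{j+1} = x_j + (2j + 2) = (j^2 + j − 2) + (2j + 2) = j^2 + 3j,
and (j+1)^2 + (j+1) − 2 = j^2 + 3j.
Hence x_k = k^2 + k − 2 for every k ≥ 1, by induction.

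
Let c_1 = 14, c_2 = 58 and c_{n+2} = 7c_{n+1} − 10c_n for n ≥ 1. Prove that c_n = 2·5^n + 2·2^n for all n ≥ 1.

Base cases: c_1 = 14 and 2·5^1 + 2·2^1 = 14; c_2 = 58 and 2·5^2 + 2·2^2 = 58.
Assume c_i = 2·5^i + 2·2^i for all 1 ≤ i ≤ j, where j ≥ 2.
Then c_{j+1} = 7c_j − 10c_{j−1} = 7·(2·5^j + 2·2^j) − 10·(2·5^{j−1} + 2·2^{j−1}) = 2·(7·5 − 10)5^{j−1} + 2·(7·2 − 10)2^{j−1} = 50·5^{j−1} + 8·2^{j−1} = 2·5^{j+1} + 2·2^{j+1}.
By strong induction, c_n = 2·5^n + 2·2^n for all n ≥ 1.

c_n = 2·5^n + 2·2^n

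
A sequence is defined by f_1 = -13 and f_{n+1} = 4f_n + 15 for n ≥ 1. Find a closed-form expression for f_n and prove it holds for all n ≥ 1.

Claim: f_n = -2·4^n − 5.

Base case: f_1 = -13, and -2·4^1 − 5 = -8 − 5 = -13.
Assume f_k = -2·4^k − 5 for some k ≥ 1.
Then f_{k+1} = 4f_k + 15 = 4·(-2·4^k − 5) + 15 = -8·4^k − 20 + 15 = -2·4^{k+1} − 5.
By induction, f_n = -2·4^n − 5 for all n ≥ 1.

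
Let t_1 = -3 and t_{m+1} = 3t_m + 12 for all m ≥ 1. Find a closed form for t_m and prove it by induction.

Claim: t_m = 3^m − 6.

Base case: t_1 = -3, and 3^1 − 6 = 3 − 6 = -3.
Assume t_k = 3^k − 6 for some k ≥ 1.
Then t_{k+1} = 3t_k + 12 = 3·(3^k − 6) + 12 = 3^{k+1} − 18 + 12 = 3^{k+1} − 6.
By induction, t_m = 3^m − 6 for all m ≥ 1.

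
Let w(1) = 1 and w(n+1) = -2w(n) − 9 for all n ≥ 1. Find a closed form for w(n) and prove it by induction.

Claim: w(n) = -2·(-2)^n − 3.

Base case: w(1) = 1, and -2·(-2)^1 − 3 = 4 − 3 = 1.
Assume w(m) = -2·(-2)^m − 3 for some m ≥ 1.
Then w(m+1) = -2w(m) − 9 = -2·(-2·(-2)^m − 3) − 9 = 4·(-2)^m + 6 − 9 = -2·(-2)^{m+1} − 3.
This completes the inductive step, so w(n) = -2·(-2)^n − 3 for all n ≥ 1.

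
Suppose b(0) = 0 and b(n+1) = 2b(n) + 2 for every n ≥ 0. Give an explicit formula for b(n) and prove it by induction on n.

Claim: b(n) = 2^{n+1} − 2.

Base case: b(0) = 0, and 2^{0+1} − 2 = 2 − 2 = 0.
Assume b(m) = 2^{m+1} − 2 for some m ≥ 0.
Then b(m+1) = 2b(m) + 2 = 2·(2^{m+1} − 2) + 2 = 2^{m+2} − 4 + 2 = 2^{m+2} − 2.
By induction, b(n) = 2^{n+1} − 2 for all n ≥ 0.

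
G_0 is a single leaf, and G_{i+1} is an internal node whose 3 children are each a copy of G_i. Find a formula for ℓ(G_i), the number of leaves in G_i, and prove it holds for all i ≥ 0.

Claim: ℓ(G_i) = 3^i.

Base case: ℓ(G_0) = 1, and 3^0 = 1.
Assume ℓ(G_r) = 3^r.
Then ℓ(G_{r+1}) = 3·ℓ(G_r) = 3·3^r = 3^{r+1}.
Hence ℓ(G_i) = 3^i for every i ≥ 0, by induction.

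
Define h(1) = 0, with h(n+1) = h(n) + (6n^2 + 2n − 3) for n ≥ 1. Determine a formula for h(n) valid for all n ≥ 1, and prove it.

Claim: h(n) = 2n^3 − 2n^2 − 3n + 3.

Base case: h(1) = 0, and 2·1^3 − 2·1^2 − 3·1 + 3 = 0.
Assume h(j) = 2j^3 − 2j^2 − 3j + 3.
Then h(j+1) = h(j) + (6j^2 + 2j − 3) = (2j^3 − 2j^2 − 3j + 3) + (6j^2 + 2j − 3) = 2j^3 + 4j^2 − j,
and 2·(j+1)^3 − 2·(j+1)^2 − 3·(j+1) + 3 = 2j^3 + 4j^2 − j.
By induction, h(n) = 2n^3 − 2n^2 − 3n + 3 for all n ≥ 1.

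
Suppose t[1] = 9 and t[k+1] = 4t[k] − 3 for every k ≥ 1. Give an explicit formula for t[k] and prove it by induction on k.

Claim: t[k] = 2·4^k + 1.

Base case: t[1] = 9, and 2·4^1 + 1 = 8 + 1 = 9.
Assume t[j] = 2·4^j + 1 for some j ≥ 1.
Then t[j+1] = 4t[j] − 3 = 4·(2·4^j + 1) − 3 = 8·4^j + 4 − 3 = 2·4^{j+1} + 1.
So the formula holds for j+1, and by induction t[k] = 2·4^k + 1 for all k ≥ 1.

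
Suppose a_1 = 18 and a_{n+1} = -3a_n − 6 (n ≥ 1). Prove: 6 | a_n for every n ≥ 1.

Base case: a_1 = 18 = 6·3, so 6 | a_1.
Assume 6 | a_j, so a_j = 6t for some integer t.
Then a_{j+1} = -3a_j − 6 = -3·(6t) − 6 = 6(-3t − 1), so 6 | a_{j+1}.
This completes the inductive step, so 6 | a_n for all n ≥ 1.

6 | a_n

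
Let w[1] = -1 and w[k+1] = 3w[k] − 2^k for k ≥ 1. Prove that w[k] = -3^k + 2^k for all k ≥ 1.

Base case: w[1] = -1, and -3^1 + 2^1 = -3 + 2 = -1.
Assume w[j] = -3^j + 2^j for some j ≥ 1.
Then w[j+1] = 3w[j] − 2^j = 3·(-3^j + 2^j) − 2^j = -3^{j+1} + 3·2^j − 2^j = -3^{j+1} + 2·2^j = -3^{j+1} + 2^{j+1}.
So the formula holds for j+1, and by induction w[k] = -3^k + 2^k for all k ≥ 1.

w[k] = -3^k + 2^k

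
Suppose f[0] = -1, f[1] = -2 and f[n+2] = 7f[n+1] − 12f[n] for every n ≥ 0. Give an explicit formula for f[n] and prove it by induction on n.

Claim: f[n] = 4^n − 2·3^n.

Base cases: f[0] = -1 and 4^0 − 2·3^0 = -1; f[1] = -2 and 4^1 − 2·3^1 = -2.
Assume f[j] = 4^j − 2·3^j for all 0 ≤ j ≤ m, where m ≥ 1.
Then f[m+1] = 7f[m] − 12f[m−1] = 7·(4^m − 2·3^m) − 12·(4^{m−1} − 2·3^{m−1}) = (7·4 − 12)4^{m−1} − 2·(7·3 − 12)3^{m−1} = 16·4^{m−1} − 18·3^{m−1} = 4^{m+1} − 2·3^{m+1}.
Hence f[n] = 4^n − 2·3^n for every n ≥ 0, by strong induction.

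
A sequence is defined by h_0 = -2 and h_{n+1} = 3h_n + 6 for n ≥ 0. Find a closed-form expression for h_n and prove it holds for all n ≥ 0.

Claim: h_n = 3^n − 3.

Base case: h_0 = -2, and 3^0 − 3 = 1 − 3 = -2.
Assume h_j = 3^j − 3 for some j ≥ 0.
Then h_{j+1} = 3h_j + 6 = 3·(3^j − 3) + 6 = 3^{j+1} − 9 + 6 = 3^{j+1} − 3.
Hence h_n = 3^n − 3 for every n ≥ 0, by induction.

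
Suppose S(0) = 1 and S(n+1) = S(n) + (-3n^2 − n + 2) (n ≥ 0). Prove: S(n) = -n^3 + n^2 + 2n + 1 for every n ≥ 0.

Base case: S(0) = 1, and -0^3 + 0^2 + 2·0 + 1 = 1.
Assume S(r) = -r^3 + r^2 + 2r + 1.
Then S(r+1) = S(r) + (-3r^2 − r + 2) = (-r^3 + r^2 + 2r + 1) + (-3r^2 − r + 2) = -r^3 − 2r^2 + r + 3,
and -(r+1)^3 + (r+1)^2 + 2·(r+1) + 1 = -r^3 − 2r^2 + r + 3.
This completes the inductive step, so S(n) = -n^3 + n^2 + 2n + 1 for all n ≥ 0.

S(n) = -n^3 + n^2 + 2n + 1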